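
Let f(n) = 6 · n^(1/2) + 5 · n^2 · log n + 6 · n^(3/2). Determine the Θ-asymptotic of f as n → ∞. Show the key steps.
f(n) ∈ Θ(n^2 · log n)

Compare the terms by growth order. For large n, n^a · (log n)^b dominates n^a' · (log n)^b' iff a > a', or (a = a' and b > b'). Ranking the 3 terms shows the dominant one is 5 · n^2 · log n. Hence f(n) ∈ Θ(n^2 · log n).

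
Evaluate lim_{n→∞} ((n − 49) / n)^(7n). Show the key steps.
lim = e^(−343)

Rewrite as (1 − 49/n)^(7n). By the standard limit (1 + x/n)^n → e^x, we have (1 − 49/n)^n → e^(−49), and raising to the 7th power gives e^(−343).
More precisely, ln[(1 − 49/n)^(7n)] = 7n · ln(1 − 49/n) = 7n · (-49/n + O(1/n^2)) = -343 + O(1/n) → -343.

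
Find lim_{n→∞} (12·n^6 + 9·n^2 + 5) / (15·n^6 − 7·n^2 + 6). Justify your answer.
lim = 12/15 = 4/5

For large n the leading n^6 terms dominate both numerator and denominator. Dividing top and bottom by n^6, every other term tends to 0, leaving 12/15 = 4/5.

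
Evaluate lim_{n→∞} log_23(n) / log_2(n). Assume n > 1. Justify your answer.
lim = ln(2) / ln(23) = log_23(2)

Change of base: log_23(n) = ln n / ln 23 and log_2(n) = ln n / ln 2. The ratio is (ln n / ln 23) · (ln 2 / ln n) = ln 2 / ln 23, a constant independent of n. So the limit is ln 2 / ln 23 = log_23(2).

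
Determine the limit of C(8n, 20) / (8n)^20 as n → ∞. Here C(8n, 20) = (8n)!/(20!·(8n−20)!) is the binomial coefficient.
lim = 1/20! = 1/2432902008176640000

With N = 8n → ∞: C(N, 20) / N^20 = [N(N−1)…(N−19)] / (20! · N^20) = (1/20!) · 1 · (1 − 1/(8n)) · … · (1 − 19/(8n)). Each factor → 1 as N → ∞, so the limit is 1/20! = 1/2432902008176640000.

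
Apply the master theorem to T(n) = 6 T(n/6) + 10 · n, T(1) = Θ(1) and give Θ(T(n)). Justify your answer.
T(n) = Θ(n log n)

log_6 6 = 1, and f(n) = 10 · n = Θ(n^(log_6 6)). This is Case 2 of the master theorem: T(n) = Θ(f(n) · log n) = Θ(n log n).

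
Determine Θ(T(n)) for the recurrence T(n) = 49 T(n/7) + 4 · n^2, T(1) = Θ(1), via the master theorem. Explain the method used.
T(n) = Θ(n^2 log n)

log_7 49 = 2, and f(n) = 4 · n^2 = Θ(n^(log_7 49)). This is Case 2 of the master theorem: T(n) = Θ(f(n) · log n) = Θ(n^2 log n).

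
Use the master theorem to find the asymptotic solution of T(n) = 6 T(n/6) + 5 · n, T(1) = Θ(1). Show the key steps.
T(n) = Θ(n log n)

log_6 6 = 1, and f(n) = 5 · n = Θ(n^(log_6 6)). This is Case 2 of the master theorem: T(n) = Θ(f(n) · log n) = Θ(n log n).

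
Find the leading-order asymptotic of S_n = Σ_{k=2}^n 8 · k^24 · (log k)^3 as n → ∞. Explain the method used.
S_n ~ 8 · n^25 · (log n)^3 / 25

By integral comparison, S_n = ∫_1^n 8 · x^24 · (log x)^3 dx + O(n^24 · (log n)^3). For the integral, the leading term of ∫_1^n x^24 (log x)^3 dx is n^25/25 · (log n)^3 (by repeated integration by parts; each step lowers the log-exponent and produces a relatively O(1/log n) correction). Hence S_n ~ 8 · n^25 · (log n)^3 / 25.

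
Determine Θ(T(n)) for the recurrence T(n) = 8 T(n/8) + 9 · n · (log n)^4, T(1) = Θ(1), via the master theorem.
T(n) = Θ(n · (log n)^5)

Here log_8 8 = 1 and f(n) = 9 · n · (log n)^4 = Θ(n^(log_8 8) · (log n)^4). This is the extended Case 2 of the master theorem (f matches the critical exponent up to log factors), giving T(n) = Θ(n^(log_8 8) · (log n)^(4+1)) = Θ(n · (log n)^5).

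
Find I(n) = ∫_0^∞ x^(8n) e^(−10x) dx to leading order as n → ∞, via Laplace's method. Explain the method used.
I(n) ~ (sqrt(2π·8n) / 10) · (8n/(10e))^(8n)

Write the integrand as exp(8n ln x − 10x) and set f(x) = 8n ln x − 10x. Then f'(x) = 8n/x − 10 = 0 at x* = 8n/10, and f''(x*) = −8n/x*^2 = −10^2/(8n). Laplace's method (interior maximum) gives
  I(n) ~ e^(f(x*)) · sqrt(2π / |f''(x*)|)
        = exp(8n ln(8n/10) − 8n) · sqrt(2π · 8n / 10^2)
        = (8n/10)^(8n) e^(−8n) · sqrt(2π·8n) / 10
        = (sqrt(2π·8n) / 10) · (8n/(10e))^(8n).
This matches Γ(8n+1)/10^(8n+1) with Stirling applied to Γ.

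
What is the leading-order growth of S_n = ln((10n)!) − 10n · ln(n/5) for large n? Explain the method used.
S_n ~ 10n · (ln 50 − 1) + O(ln n)

Stirling: ln((10n)!) = 10n ln(10n) − 10n + O(ln n).
  S_n = 10n ln(10n) − 10n − 10n ln(n/5) + O(ln n)
      = 10n ln(10n) − 10n ln n + 10n ln 5 − 10n + O(ln n)
      = 10n ln 10 + 10n ln 5 − 10n + O(ln n)
      = 10n (ln 50 − 1) + O(ln n).
Numerically ln(50) − 1 ≈ 2.9120.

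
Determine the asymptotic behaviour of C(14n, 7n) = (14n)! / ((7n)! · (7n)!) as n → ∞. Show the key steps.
C(14n, 7n) ~ (4)^(7n) · sqrt(1/(π·7n))

Write N = 7n. Apply Stirling to each factorial:
  (2N)! ~ sqrt(2π·2N) · (2N/e)^(2N),
  N! ~ sqrt(2π N) · (N/e)^N,
  (1N)! ~ sqrt(2π·1N) · (1N/e)^(1N).
The exponential factors combine to (2N)^(2N) / (N^N · (1N)^(1N)) = 2^(2N)/1^(1N) = (2^2/1^1)^N = (4)^N.
The square-root prefactors combine to sqrt(2π·2N) / (sqrt(2π N)·sqrt(2π·1N)) = sqrt(2 / (2π·1·N)) = sqrt(1/(π·7n)).
Substituting N = 7n: C(14n, 7n) ~ (4)^(7n) · sqrt(1/(π·7n)).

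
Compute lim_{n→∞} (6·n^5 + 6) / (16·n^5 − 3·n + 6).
lim = 6/16 = 3/8

For large n the leading n^5 terms dominate both numerator and denominator. Dividing top and bottom by n^5, every other term tends to 0, leaving 6/16 = 3/8.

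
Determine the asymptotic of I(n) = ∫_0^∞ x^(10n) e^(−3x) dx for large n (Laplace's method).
I(n) ~ (sqrt(2π·10n) / 3) · (10n/(3e))^(10n)

Write the integrand as exp(10n ln x − 3x) and set f(x) = 10n ln x − 3x. Then f'(x) = 10n/x − 3 = 0 at x* = 10n/3, and f''(x*) = −10n/x*^2 = −3^2/(10n). Laplace's method (interior maximum) gives
  I(n) ~ e^(f(x*)) · sqrt(2π / |f''(x*)|)
        = exp(10n ln(10n/3) − 10n) · sqrt(2π · 10n / 3^2)
        = (10n/3)^(10n) e^(−10n) · sqrt(2π·10n) / 3
        = (sqrt(2π·10n) / 3) · (10n/(3e))^(10n).
This matches Γ(10n+1)/3^(10n+1) with Stirling applied to Γ.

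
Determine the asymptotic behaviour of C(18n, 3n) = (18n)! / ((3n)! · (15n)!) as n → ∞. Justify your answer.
C(18n, 3n) ~ (46656/3125)^(3n) · sqrt(3/(5π·3n))

Write N = 3n. Apply Stirling to each factorial:
  (6N)! ~ sqrt(2π·6N) · (6N/e)^(6N),
  N! ~ sqrt(2π N) · (N/e)^N,
  (5N)! ~ sqrt(2π·5N) · (5N/e)^(5N).
The exponential factors combine to (6N)^(6N) / (N^N · (5N)^(5N)) = 6^(6N)/5^(5N) = (6^6/5^5)^N = (46656/3125)^N.
The square-root prefactors combine to sqrt(2π·6N) / (sqrt(2π N)·sqrt(2π·5N)) = sqrt(6 / (2π·5·N)) = sqrt(3/(5π·3n)).
Substituting N = 3n: C(18n, 3n) ~ (46656/3125)^(3n) · sqrt(3/(5π·3n)).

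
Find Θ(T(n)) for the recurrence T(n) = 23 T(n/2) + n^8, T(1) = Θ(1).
T(n) = Θ(n^8)

log_2 23 ≈ 4.524. f(n) = n^8 dominates n^(log_2 23) since 8 > 4.524, and the regularity condition a·f(n/b) = 23·(n/2)^8 = (23/256)·n^8 ≤ c·f(n) holds with c = 23/256 ≈ 0.0898 < 1. So this is Case 3: T(n) = Θ(f(n)) = Θ(n^8).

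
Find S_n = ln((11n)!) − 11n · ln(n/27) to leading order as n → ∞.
S_n ~ 11n · (ln 297 − 1) + O(ln n)

Stirling: ln((11n)!) = 11n ln(11n) − 11n + O(ln n).
  S_n = 11n ln(11n) − 11n − 11n ln(n/27) + O(ln n)
      = 11n ln(11n) − 11n ln n + 11n ln 27 − 11n + O(ln n)
      = 11n ln 11 + 11n ln 27 − 11n + O(ln n)
      = 11n (ln 297 − 1) + O(ln n).
Numerically ln(297) − 1 ≈ 4.6937.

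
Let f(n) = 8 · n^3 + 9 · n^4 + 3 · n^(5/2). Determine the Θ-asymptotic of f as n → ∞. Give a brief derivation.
f(n) ∈ Θ(n^4)

Compare the terms by growth order. For large n, n^a · (log n)^b dominates n^a' · (log n)^b' iff a > a', or (a = a' and b > b'). Ranking the 3 terms shows the dominant one is 9 · n^4. Hence f(n) ∈ Θ(n^4).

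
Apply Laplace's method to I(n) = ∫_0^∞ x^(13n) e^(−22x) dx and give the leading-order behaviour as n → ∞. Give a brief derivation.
I(n) ~ (sqrt(2π·13n) / 22) · (13n/(22e))^(13n)

Write the integrand as exp(13n ln x − 22x) and set f(x) = 13n ln x − 22x. Then f'(x) = 13n/x − 22 = 0 at x* = 13n/22, and f''(x*) = −13n/x*^2 = −22^2/(13n). Laplace's method (interior maximum) gives
  I(n) ~ e^(f(x*)) · sqrt(2π / |f''(x*)|)
        = exp(13n ln(13n/22) − 13n) · sqrt(2π · 13n / 22^2)
        = (13n/22)^(13n) e^(−13n) · sqrt(2π·13n) / 22
        = (sqrt(2π·13n) / 22) · (13n/(22e))^(13n).
This matches Γ(13n+1)/22^(13n+1) with Stirling applied to Γ.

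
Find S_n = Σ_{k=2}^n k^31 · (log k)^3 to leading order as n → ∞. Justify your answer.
S_n ~ n^32 · (log n)^3 / 32

By integral comparison, S_n = ∫_1^n x^31 · (log x)^3 dx + O(n^31 · (log n)^3). For the integral, the leading term of ∫_1^n x^31 (log x)^3 dx is n^32/32 · (log n)^3 (by repeated integration by parts; each step lowers the log-exponent and produces a relatively O(1/log n) correction). Hence S_n ~ n^32 · (log n)^3 / 32.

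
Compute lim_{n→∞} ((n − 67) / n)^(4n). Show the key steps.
lim = e^(−268)

Rewrite as (1 − 67/n)^(4n). By the standard limit (1 + x/n)^n → e^x, we have (1 − 67/n)^n → e^(−67), and raising to the 4th power gives e^(−268).
More precisely, ln[(1 − 67/n)^(4n)] = 4n · ln(1 − 67/n) = 4n · (-67/n + O(1/n^2)) = -268 + O(1/n) → -268.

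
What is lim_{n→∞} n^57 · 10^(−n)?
lim = 0

Exponentials with base > 1 dominate every fixed polynomial: for any fixed c, n^c / 10^n → 0 as n → ∞ (e.g. by the ratio test, or by writing 10^n = e^(n ln 10) and noting e^(n ln 10) / n^c → ∞). Hence n^57 · 10^(−n) = n^57 / 10^n → 0.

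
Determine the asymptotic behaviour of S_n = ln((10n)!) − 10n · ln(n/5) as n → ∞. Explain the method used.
S_n ~ 10n · (ln 50 − 1) + O(ln n)

Stirling: ln((10n)!) = 10n ln(10n) − 10n + O(ln n).
  S_n = 10n ln(10n) − 10n − 10n ln(n/5) + O(ln n)
      = 10n ln(10n) − 10n ln n + 10n ln 5 − 10n + O(ln n)
      = 10n ln 10 + 10n ln 5 − 10n + O(ln n)
      = 10n (ln 50 − 1) + O(ln n).
Numerically ln(50) − 1 ≈ 2.9120.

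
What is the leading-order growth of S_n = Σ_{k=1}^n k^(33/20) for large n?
S_n ~ (20/53) · n^(53/20)

Integral comparison: Σ_{k=1}^n k^(33/20) = ∫_0^n x^(33/20) dx + O(n^(33/20)). The integral is n^(1 + 33/20) / (1 + 33/20) = n^((33+20)/20) / ((33+20)/20) = (20/53) · n^(53/20).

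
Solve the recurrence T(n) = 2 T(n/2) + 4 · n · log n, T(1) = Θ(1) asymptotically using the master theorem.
T(n) = Θ(n · (log n)^2)

Here log_2 2 = 1 and f(n) = 4 · n · log n = Θ(n^(log_2 2) · (log n)^1). This is the extended Case 2 of the master theorem (f matches the critical exponent up to log factors), giving T(n) = Θ(n^(log_2 2) · (log n)^(1+1)) = Θ(n · (log n)^2).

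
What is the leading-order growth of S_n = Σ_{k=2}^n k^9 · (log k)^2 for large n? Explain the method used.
S_n ~ n^10 · (log n)^2 / 10

By integral comparison, S_n = ∫_1^n x^9 · (log x)^2 dx + O(n^9 · (log n)^2). For the integral, the leading term of ∫_1^n x^9 (log x)^2 dx is n^10/10 · (log n)^2 (by repeated integration by parts; each step lowers the log-exponent and produces a relatively O(1/log n) correction). Hence S_n ~ n^10 · (log n)^2 / 10.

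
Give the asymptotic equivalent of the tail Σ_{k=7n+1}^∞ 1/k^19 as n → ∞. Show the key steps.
Σ_{k>7n} 1/k^19 ~ 1/(18 · (7n)^18)

Compare to the integral: ∫_{7n}^∞ x^(−19) dx = [−x^(−18)/18]_{7n}^∞ = 1/((19−1)·(7n)^18). Euler-Maclaurin then gives
  Σ_{k>7n} 1/k^19 = ∫_{7n}^∞ dx/x^19 − 1/(2·(7n)^19) + O(1/(7n)^20).
(Equivalently this is ζ(19) − Σ_{k≤7n} 1/k^19.)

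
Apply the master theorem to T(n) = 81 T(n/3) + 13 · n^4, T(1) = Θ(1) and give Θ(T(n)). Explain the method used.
T(n) = Θ(n^4 log n)

log_3 81 = 4, and f(n) = 13 · n^4 = Θ(n^(log_3 81)). This is Case 2 of the master theorem: T(n) = Θ(f(n) · log n) = Θ(n^4 log n).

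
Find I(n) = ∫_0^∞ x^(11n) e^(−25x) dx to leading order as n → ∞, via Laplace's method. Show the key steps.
I(n) ~ (sqrt(2π·11n) / 25) · (11n/(25e))^(11n)

Write the integrand as exp(11n ln x − 25x) and set f(x) = 11n ln x − 25x. Then f'(x) = 11n/x − 25 = 0 at x* = 11n/25, and f''(x*) = −11n/x*^2 = −25^2/(11n). Laplace's method (interior maximum) gives
  I(n) ~ e^(f(x*)) · sqrt(2π / |f''(x*)|)
        = exp(11n ln(11n/25) − 11n) · sqrt(2π · 11n / 25^2)
        = (11n/25)^(11n) e^(−11n) · sqrt(2π·11n) / 25
        = (sqrt(2π·11n) / 25) · (11n/(25e))^(11n).
This matches Γ(11n+1)/25^(11n+1) with Stirling applied to Γ.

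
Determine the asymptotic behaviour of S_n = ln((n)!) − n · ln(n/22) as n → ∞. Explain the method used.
S_n ~ n · (ln 22 − 1) + O(ln n)

Stirling: ln((n)!) = n ln(n) − n + O(ln n).
  S_n = n ln(n) − n − n ln(n/22) + O(ln n)
      = n ln(n) − n ln n + n ln 22 − n + O(ln n)
      = n ln 22 − n + O(ln n)
      = n (ln 22 − 1) + O(ln n).
Numerically ln(22) − 1 ≈ 2.0910.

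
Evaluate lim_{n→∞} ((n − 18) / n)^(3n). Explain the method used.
lim = e^(−54)

Rewrite as (1 − 18/n)^(3n). By the standard limit (1 + x/n)^n → e^x, we have (1 − 18/n)^n → e^(−18), and raising to the 3rd power gives e^(−54).
More precisely, ln[(1 − 18/n)^(3n)] = 3n · ln(1 − 18/n) = 3n · (-18/n + O(1/n^2)) = -54 + O(1/n) → -54.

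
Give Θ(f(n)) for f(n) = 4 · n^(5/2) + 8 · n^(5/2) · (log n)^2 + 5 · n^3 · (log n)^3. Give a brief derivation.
f(n) ∈ Θ(n^3 · (log n)^3)

Compare the terms by growth order. For large n, n^a · (log n)^b dominates n^a' · (log n)^b' iff a > a', or (a = a' and b > b'). Ranking the 3 terms shows the dominant one is 5 · n^3 · (log n)^3. Hence f(n) ∈ Θ(n^3 · (log n)^3).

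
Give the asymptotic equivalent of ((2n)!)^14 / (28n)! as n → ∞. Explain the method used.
((2n)!)^14/(28n)! ~ ((2π·2n)^(13/2) / sqrt(14)) · 14^(−14·2n)  →  0

Write N = 2n. Stirling: N! ~ sqrt(2π N)(N/e)^N and (14N)! ~ sqrt(2π·14N)·(14N/e)^(14N).
  (N!)^14/(14N)! ~ (2π N)^(14/2) (N/e)^(14N) / [sqrt(2π·14N) (14N/e)^(14N)]
     = (2π N)^(14/2) / sqrt(2π·14N) · (N/(14N))^(14N)
     = (2π N)^((14−1)/2) / sqrt(14) · 14^(−14N).
Since 14^14 > 1, the factor 14^(−14N) decays exponentially, so the ratio → 0. Substituting N = 2n gives the stated form.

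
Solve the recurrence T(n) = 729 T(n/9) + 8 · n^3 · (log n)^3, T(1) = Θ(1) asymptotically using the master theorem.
T(n) = Θ(n^3 · (log n)^4)

Here log_9 729 = 3 and f(n) = 8 · n^3 · (log n)^3 = Θ(n^(log_9 729) · (log n)^3). This is the extended Case 2 of the master theorem (f matches the critical exponent up to log factors), giving T(n) = Θ(n^(log_9 729) · (log n)^(3+1)) = Θ(n^3 · (log n)^4).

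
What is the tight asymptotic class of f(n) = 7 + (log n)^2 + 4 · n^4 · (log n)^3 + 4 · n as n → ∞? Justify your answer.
f(n) ∈ Θ(n^4 · (log n)^3)

Compare the terms by growth order. For large n, n^a · (log n)^b dominates n^a' · (log n)^b' iff a > a', or (a = a' and b > b'). Ranking the 4 terms shows the dominant one is 4 · n^4 · (log n)^3. Hence f(n) ∈ Θ(n^4 · (log n)^3).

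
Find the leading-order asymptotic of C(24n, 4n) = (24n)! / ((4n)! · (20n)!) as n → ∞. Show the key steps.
C(24n, 4n) ~ (46656/3125)^(4n) · sqrt(3/(5π·4n))

Write N = 4n. Apply Stirling to each factorial:
  (6N)! ~ sqrt(2π·6N) · (6N/e)^(6N),
  N! ~ sqrt(2π N) · (N/e)^N,
  (5N)! ~ sqrt(2π·5N) · (5N/e)^(5N).
The exponential factors combine to (6N)^(6N) / (N^N · (5N)^(5N)) = 6^(6N)/5^(5N) = (6^6/5^5)^N = (46656/3125)^N.
The square-root prefactors combine to sqrt(2π·6N) / (sqrt(2π N)·sqrt(2π·5N)) = sqrt(6 / (2π·5·N)) = sqrt(3/(5π·4n)).
Substituting N = 4n: C(24n, 4n) ~ (46656/3125)^(4n) · sqrt(3/(5π·4n)).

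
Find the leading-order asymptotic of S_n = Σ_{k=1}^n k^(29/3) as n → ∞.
S_n ~ (3/32) · n^(32/3)

Integral comparison: Σ_{k=1}^n k^(29/3) = ∫_0^n x^(29/3) dx + O(n^(29/3)). The integral is n^(1 + 29/3) / (1 + 29/3) = n^((29+3)/3) / ((29+3)/3) = (3/32) · n^(32/3).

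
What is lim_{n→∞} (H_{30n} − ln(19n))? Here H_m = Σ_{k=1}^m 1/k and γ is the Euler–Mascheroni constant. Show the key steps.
lim = ln(30/19) + γ

By Euler-Maclaurin, H_m = ln m + γ + O(1/m). So
  H_{30n} − ln(19n) = ln(30n) + γ − ln(19n) + O(1/n)
                       = ln(30/19) + γ + O(1/n).
Hence the limit is ln(30/19) + γ.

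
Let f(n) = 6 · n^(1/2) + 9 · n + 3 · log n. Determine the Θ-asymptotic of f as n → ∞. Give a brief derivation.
f(n) ∈ Θ(n)

Compare the terms by growth order. For large n, n^a · (log n)^b dominates n^a' · (log n)^b' iff a > a', or (a = a' and b > b'). Ranking the 3 terms shows the dominant one is 9 · n. Hence f(n) ∈ Θ(n).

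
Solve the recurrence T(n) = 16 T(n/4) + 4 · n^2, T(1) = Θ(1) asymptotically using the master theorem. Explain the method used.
T(n) = Θ(n^2 log n)

log_4 16 = 2, and f(n) = 4 · n^2 = Θ(n^(log_4 16)). This is Case 2 of the master theorem: T(n) = Θ(f(n) · log n) = Θ(n^2 log n).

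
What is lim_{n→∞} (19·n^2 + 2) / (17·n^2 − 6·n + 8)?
lim = 19/17

For large n the leading n^2 terms dominate both numerator and denominator. Dividing top and bottom by n^2, every other term tends to 0, leaving 19/17.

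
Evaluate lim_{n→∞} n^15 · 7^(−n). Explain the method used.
lim = 0

Exponentials with base > 1 dominate every fixed polynomial: for any fixed c, n^c / 7^n → 0 as n → ∞ (e.g. by the ratio test, or by writing 7^n = e^(n ln 7) and noting e^(n ln 7) / n^c → ∞). Hence n^15 · 7^(−n) = n^15 / 7^n → 0.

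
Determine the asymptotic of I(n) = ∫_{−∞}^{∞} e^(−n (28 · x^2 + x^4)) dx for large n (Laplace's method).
I(n) ~ sqrt(π/(28n))

φ(x) = 28 · x^2 + x^4 has its unique global minimum at x* = 0 (since φ'(x) = 56x + 4x^3 = 0 only at x = 0 for real x with both coefficients positive, and φ → ∞ as |x| → ∞). At x* = 0, φ(0) = 0 and φ''(0) = 56. Laplace's method then gives
  I(n) ~ sqrt(2π / (n · φ''(0))) · e^(−n φ(0)) = sqrt(2π / (56n)) = sqrt(π/(28n)).
The x^4 term contributes only at subleading order (an O(1/n) relative correction).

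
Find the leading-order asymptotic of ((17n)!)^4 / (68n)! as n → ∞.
((17n)!)^4/(68n)! ~ ((2π·17n)^(3/2) / 2) · 4^(−4·17n)  →  0

Write N = 17n. Stirling: N! ~ sqrt(2π N)(N/e)^N and (4N)! ~ sqrt(2π·4N)·(4N/e)^(4N).
  (N!)^4/(4N)! ~ (2π N)^(4/2) (N/e)^(4N) / [sqrt(2π·4N) (4N/e)^(4N)]
     = (2π N)^(4/2) / sqrt(2π·4N) · (N/(4N))^(4N)
     = (2π N)^((4−1)/2) / 2 · 4^(−4N).
Since 4^4 > 1, the factor 4^(−4N) decays exponentially, so the ratio → 0. Substituting N = 17n gives the stated form.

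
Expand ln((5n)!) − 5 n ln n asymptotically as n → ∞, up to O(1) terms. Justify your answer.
ln((5n)!) − 5 n ln n = 5(ln 5 − 1) n + (1/2) ln(2π·5n) + O(1/n)

Stirling: ln((5n)!) = 5n ln(5n) − 5n + (1/2) ln(2π·5n) + O(1/n).
Since 5n ln(5n) = 5n ln n + 5n ln 5, subtracting 5n ln n cancels the n ln n term exactly. What remains is 5(ln 5 − 1) n + (1/2) ln(2π·5n) + O(1/n).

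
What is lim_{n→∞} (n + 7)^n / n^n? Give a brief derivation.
lim = e^7

Rewrite as (1 + 7/n)^(n). By the standard limit (1 + x/n)^n → e^x, we have (1 + 7/n)^n → e^7, and raising to the 1st power gives e^7.
More precisely, ln[(1 + 7/n)^(n)] = n · ln(1 + 7/n) = n · (7/n + O(1/n^2)) = 7 + O(1/n) → 7.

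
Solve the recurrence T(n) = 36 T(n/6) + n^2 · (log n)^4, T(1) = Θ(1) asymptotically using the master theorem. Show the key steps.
T(n) = Θ(n^2 · (log n)^5)

Here log_6 36 = 2 and f(n) = n^2 · (log n)^4 = Θ(n^(log_6 36) · (log n)^4). This is the extended Case 2 of the master theorem (f matches the critical exponent up to log factors), giving T(n) = Θ(n^(log_6 36) · (log n)^(4+1)) = Θ(n^2 · (log n)^5).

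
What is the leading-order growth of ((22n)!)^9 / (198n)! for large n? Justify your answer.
((22n)!)^9/(198n)! ~ ((2π·22n)^(8/2) / 3) · 9^(−9·22n)  →  0

Write N = 22n. Stirling: N! ~ sqrt(2π N)(N/e)^N and (9N)! ~ sqrt(2π·9N)·(9N/e)^(9N).
  (N!)^9/(9N)! ~ (2π N)^(9/2) (N/e)^(9N) / [sqrt(2π·9N) (9N/e)^(9N)]
     = (2π N)^(9/2) / sqrt(2π·9N) · (N/(9N))^(9N)
     = (2π N)^((9−1)/2) / 3 · 9^(−9N).
Since 9^9 > 1, the factor 9^(−9N) decays exponentially, so the ratio → 0. Substituting N = 22n gives the stated form.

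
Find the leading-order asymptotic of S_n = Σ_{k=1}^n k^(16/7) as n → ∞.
S_n ~ (7/23) · n^(23/7)

Integral comparison: Σ_{k=1}^n k^(16/7) = ∫_0^n x^(16/7) dx + O(n^(16/7)). The integral is n^(1 + 16/7) / (1 + 16/7) = n^((16+7)/7) / ((16+7)/7) = (7/23) · n^(23/7).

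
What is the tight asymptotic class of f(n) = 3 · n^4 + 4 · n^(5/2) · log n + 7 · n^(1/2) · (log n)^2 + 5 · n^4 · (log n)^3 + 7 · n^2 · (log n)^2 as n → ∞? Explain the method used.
f(n) ∈ Θ(n^4 · (log n)^3)

Compare the terms by growth order. For large n, n^a · (log n)^b dominates n^a' · (log n)^b' iff a > a', or (a = a' and b > b'). Ranking the 5 terms shows the dominant one is 5 · n^4 · (log n)^3. Hence f(n) ∈ Θ(n^4 · (log n)^3).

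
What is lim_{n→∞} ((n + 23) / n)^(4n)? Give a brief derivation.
lim = e^92

Rewrite as (1 + 23/n)^(4n). By the standard limit (1 + x/n)^n → e^x, we have (1 + 23/n)^n → e^23, and raising to the 4th power gives e^92.
More precisely, ln[(1 + 23/n)^(4n)] = 4n · ln(1 + 23/n) = 4n · (23/n + O(1/n^2)) = 92 + O(1/n) → 92.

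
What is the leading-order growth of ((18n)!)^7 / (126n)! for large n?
((18n)!)^7/(126n)! ~ ((2π·18n)^(6/2) / sqrt(7)) · 7^(−7·18n)  →  0

Write N = 18n. Stirling: N! ~ sqrt(2π N)(N/e)^N and (7N)! ~ sqrt(2π·7N)·(7N/e)^(7N).
  (N!)^7/(7N)! ~ (2π N)^(7/2) (N/e)^(7N) / [sqrt(2π·7N) (7N/e)^(7N)]
     = (2π N)^(7/2) / sqrt(2π·7N) · (N/(7N))^(7N)
     = (2π N)^((7−1)/2) / sqrt(7) · 7^(−7N).
Since 7^7 > 1, the factor 7^(−7N) decays exponentially, so the ratio → 0. Substituting N = 18n gives the stated form.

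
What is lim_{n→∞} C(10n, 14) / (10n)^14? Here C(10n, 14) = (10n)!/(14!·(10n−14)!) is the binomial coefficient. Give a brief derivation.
lim = 1/14! = 1/87178291200

With N = 10n → ∞: C(N, 14) / N^14 = [N(N−1)…(N−13)] / (14! · N^14) = (1/14!) · 1 · (1 − 1/(10n)) · … · (1 − 13/(10n)). Each factor → 1 as N → ∞, so the limit is 1/14! = 1/87178291200.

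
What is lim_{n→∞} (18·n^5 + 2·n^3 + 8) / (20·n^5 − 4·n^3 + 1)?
lim = 18/20 = 9/10

For large n the leading n^5 terms dominate both numerator and denominator. Dividing top and bottom by n^5, every other term tends to 0, leaving 18/20 = 9/10.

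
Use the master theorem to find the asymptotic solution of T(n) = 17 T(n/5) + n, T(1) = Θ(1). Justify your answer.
T(n) = Θ(n^(log_5 17))

Master theorem: compare f(n) = n to n^(log_5 17) where log_5 17 ≈ 1.760. Since 1 < log_5 17, we have f(n) = O(n^(log_5 17 − ε)) for some ε > 0 — Case 1. Hence T(n) = Θ(n^(log_5 17)).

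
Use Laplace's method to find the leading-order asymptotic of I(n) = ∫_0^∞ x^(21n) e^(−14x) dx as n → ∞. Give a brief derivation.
I(n) ~ (sqrt(2π·21n) / 14) · (21n/(14e))^(21n)

Write the integrand as exp(21n ln x − 14x) and set f(x) = 21n ln x − 14x. Then f'(x) = 21n/x − 14 = 0 at x* = 21n/14, and f''(x*) = −21n/x*^2 = −14^2/(21n). Laplace's method (interior maximum) gives
  I(n) ~ e^(f(x*)) · sqrt(2π / |f''(x*)|)
        = exp(21n ln(21n/14) − 21n) · sqrt(2π · 21n / 14^2)
        = (21n/14)^(21n) e^(−21n) · sqrt(2π·21n) / 14
        = (sqrt(2π·21n) / 14) · (21n/(14e))^(21n).
This matches Γ(21n+1)/14^(21n+1) with Stirling applied to Γ.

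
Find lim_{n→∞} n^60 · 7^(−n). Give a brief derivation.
lim = 0

Exponentials with base > 1 dominate every fixed polynomial: for any fixed c, n^c / 7^n → 0 as n → ∞ (e.g. by the ratio test, or by writing 7^n = e^(n ln 7) and noting e^(n ln 7) / n^c → ∞). Hence n^60 · 7^(−n) = n^60 / 7^n → 0.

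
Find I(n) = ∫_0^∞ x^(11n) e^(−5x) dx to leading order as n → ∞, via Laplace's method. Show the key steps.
I(n) ~ (sqrt(2π·11n) / 5) · (11n/(5e))^(11n)

Write the integrand as exp(11n ln x − 5x) and set f(x) = 11n ln x − 5x. Then f'(x) = 11n/x − 5 = 0 at x* = 11n/5, and f''(x*) = −11n/x*^2 = −5^2/(11n). Laplace's method (interior maximum) gives
  I(n) ~ e^(f(x*)) · sqrt(2π / |f''(x*)|)
        = exp(11n ln(11n/5) − 11n) · sqrt(2π · 11n / 5^2)
        = (11n/5)^(11n) e^(−11n) · sqrt(2π·11n) / 5
        = (sqrt(2π·11n) / 5) · (11n/(5e))^(11n).
This matches Γ(11n+1)/5^(11n+1) with Stirling applied to Γ.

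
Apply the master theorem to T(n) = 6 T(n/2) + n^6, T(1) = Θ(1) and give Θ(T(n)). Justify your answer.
T(n) = Θ(n^6)

log_2 6 ≈ 2.585. f(n) = n^6 dominates n^(log_2 6) since 6 > 2.585, and the regularity condition a·f(n/b) = 6·(n/2)^6 = (6/64)·n^6 ≤ c·f(n) holds with c = 6/64 ≈ 0.0938 < 1. So this is Case 3: T(n) = Θ(f(n)) = Θ(n^6).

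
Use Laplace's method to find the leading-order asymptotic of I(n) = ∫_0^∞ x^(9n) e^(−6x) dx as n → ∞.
I(n) ~ (sqrt(2π·9n) / 6) · (9n/(6e))^(9n)

Write the integrand as exp(9n ln x − 6x) and set f(x) = 9n ln x − 6x. Then f'(x) = 9n/x − 6 = 0 at x* = 9n/6, and f''(x*) = −9n/x*^2 = −6^2/(9n). Laplace's method (interior maximum) gives
  I(n) ~ e^(f(x*)) · sqrt(2π / |f''(x*)|)
        = exp(9n ln(9n/6) − 9n) · sqrt(2π · 9n / 6^2)
        = (9n/6)^(9n) e^(−9n) · sqrt(2π·9n) / 6
        = (sqrt(2π·9n) / 6) · (9n/(6e))^(9n).
This matches Γ(9n+1)/6^(9n+1) with Stirling applied to Γ.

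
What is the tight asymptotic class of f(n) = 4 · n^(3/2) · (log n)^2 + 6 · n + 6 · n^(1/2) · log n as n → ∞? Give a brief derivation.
f(n) ∈ Θ(n^(3/2) · (log n)^2)

Compare the terms by growth order. For large n, n^a · (log n)^b dominates n^a' · (log n)^b' iff a > a', or (a = a' and b > b'). Ranking the 3 terms shows the dominant one is 4 · n^(3/2) · (log n)^2. Hence f(n) ∈ Θ(n^(3/2) · (log n)^2).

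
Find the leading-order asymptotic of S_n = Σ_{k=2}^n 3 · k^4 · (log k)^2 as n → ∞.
S_n ~ 3 · n^5 · (log n)^2 / 5

By integral comparison, S_n = ∫_1^n 3 · x^4 · (log x)^2 dx + O(n^4 · (log n)^2). For the integral, the leading term of ∫_1^n x^4 (log x)^2 dx is n^5/5 · (log n)^2 (by repeated integration by parts; each step lowers the log-exponent and produces a relatively O(1/log n) correction). Hence S_n ~ 3 · n^5 · (log n)^2 / 5.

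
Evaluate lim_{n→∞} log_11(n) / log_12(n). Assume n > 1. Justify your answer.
lim = ln(12) / ln(11) = log_11(12)

Change of base: log_11(n) = ln n / ln 11 and log_12(n) = ln n / ln 12. The ratio is (ln n / ln 11) · (ln 12 / ln n) = ln 12 / ln 11, a constant independent of n. So the limit is ln 12 / ln 11 = log_11(12).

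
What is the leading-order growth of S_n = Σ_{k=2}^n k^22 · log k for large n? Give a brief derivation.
S_n ~ n^23 log n / 23 − n^23 / 529

By integral comparison, S_n = ∫_1^n x^22 · log x dx + O(n^22 · log n). For the integral, ∫ x^22 log x dx = n^23 log n / 23 − n^23/529 (integration by parts). Hence S_n ~ n^23 log n / 23 − n^23 / 529.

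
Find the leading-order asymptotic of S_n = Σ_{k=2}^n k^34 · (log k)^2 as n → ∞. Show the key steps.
S_n ~ n^35 · (log n)^2 / 35

By integral comparison, S_n = ∫_1^n x^34 · (log x)^2 dx + O(n^34 · (log n)^2). For the integral, the leading term of ∫_1^n x^34 (log x)^2 dx is n^35/35 · (log n)^2 (by repeated integration by parts; each step lowers the log-exponent and produces a relatively O(1/log n) correction). Hence S_n ~ n^35 · (log n)^2 / 35.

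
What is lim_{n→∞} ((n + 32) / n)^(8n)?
lim = e^256

Rewrite as (1 + 32/n)^(8n). By the standard limit (1 + x/n)^n → e^x, we have (1 + 32/n)^n → e^32, and raising to the 8th power gives e^256.
More precisely, ln[(1 + 32/n)^(8n)] = 8n · ln(1 + 32/n) = 8n · (32/n + O(1/n^2)) = 256 + O(1/n) → 256.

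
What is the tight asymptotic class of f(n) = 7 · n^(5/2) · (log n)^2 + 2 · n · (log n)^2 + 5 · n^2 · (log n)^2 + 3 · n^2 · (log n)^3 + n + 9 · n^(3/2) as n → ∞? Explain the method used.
f(n) ∈ Θ(n^(5/2) · (log n)^2)

Compare the terms by growth order. For large n, n^a · (log n)^b dominates n^a' · (log n)^b' iff a > a', or (a = a' and b > b'). Ranking the 6 terms shows the dominant one is 7 · n^(5/2) · (log n)^2. Hence f(n) ∈ Θ(n^(5/2) · (log n)^2).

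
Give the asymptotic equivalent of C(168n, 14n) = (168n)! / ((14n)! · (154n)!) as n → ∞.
C(168n, 14n) ~ (8916100448256/285311670611)^(14n) · sqrt(6/(11π·14n))

Write N = 14n. Apply Stirling to each factorial:
  (12N)! ~ sqrt(2π·12N) · (12N/e)^(12N),
  N! ~ sqrt(2π N) · (N/e)^N,
  (11N)! ~ sqrt(2π·11N) · (11N/e)^(11N).
The exponential factors combine to (12N)^(12N) / (N^N · (11N)^(11N)) = 12^(12N)/11^(11N) = (12^12/11^11)^N = (8916100448256/285311670611)^N.
The square-root prefactors combine to sqrt(2π·12N) / (sqrt(2π N)·sqrt(2π·11N)) = sqrt(12 / (2π·11·N)) = sqrt(6/(11π·14n)).
Substituting N = 14n: C(168n, 14n) ~ (8916100448256/285311670611)^(14n) · sqrt(6/(11π·14n)).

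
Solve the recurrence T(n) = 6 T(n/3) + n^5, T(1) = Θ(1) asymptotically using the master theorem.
T(n) = Θ(n^5)

log_3 6 ≈ 1.631. f(n) = n^5 dominates n^(log_3 6) since 5 > 1.631, and the regularity condition a·f(n/b) = 6·(n/3)^5 = (6/243)·n^5 ≤ c·f(n) holds with c = 6/243 ≈ 0.0247 < 1. So this is Case 3: T(n) = Θ(f(n)) = Θ(n^5).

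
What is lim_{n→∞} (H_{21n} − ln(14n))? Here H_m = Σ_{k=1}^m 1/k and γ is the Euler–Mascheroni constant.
lim = ln(3/2) + γ

By Euler-Maclaurin, H_m = ln m + γ + O(1/m). So
  H_{21n} − ln(14n) = ln(21n) + γ − ln(14n) + O(1/n)
                       = ln(21/14) + γ + O(1/n).
Hence the limit is ln(21/14) + γ (= ln(3/2)).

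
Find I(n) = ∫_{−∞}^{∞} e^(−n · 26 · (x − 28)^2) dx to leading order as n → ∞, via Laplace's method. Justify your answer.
I(n) = sqrt(π/(26n))

Here φ(x) = 26 · (x − 28)^2 has its unique minimum at x* = 28 with φ(x*) = 0 and φ''(x*) = 52. Laplace's method gives
  I(n) ~ e^(−n φ(x*)) · sqrt(2π / (n · φ''(x*))) = sqrt(2π / (52n)) = sqrt(π/(26n)).
This is exact: substituting u = (x − 28)·sqrt(26n) gives I(n) = (1/sqrt(26n)) ∫_{−∞}^{∞} e^(−u^2) du = sqrt(π/(26n)).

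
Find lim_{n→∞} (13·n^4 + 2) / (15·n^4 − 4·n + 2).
lim = 13/15

For large n the leading n^4 terms dominate both numerator and denominator. Dividing top and bottom by n^4, every other term tends to 0, leaving 13/15.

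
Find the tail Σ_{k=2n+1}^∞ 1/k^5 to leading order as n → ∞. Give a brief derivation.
Σ_{k>2n} 1/k^5 ~ 1/(4 · (2n)^4)

Compare to the integral: ∫_{2n}^∞ x^(−5) dx = [−x^(−4)/4]_{2n}^∞ = 1/((5−1)·(2n)^4). Euler-Maclaurin then gives
  Σ_{k>2n} 1/k^5 = ∫_{2n}^∞ dx/x^5 − 1/(2·(2n)^5) + O(1/(2n)^6).
(Equivalently this is ζ(5) − Σ_{k≤2n} 1/k^5.)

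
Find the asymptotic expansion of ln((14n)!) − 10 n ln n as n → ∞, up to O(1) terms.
ln((14n)!) − 10 n ln n = 4 n ln n + 14(ln 14 − 1) n + (1/2) ln(2π·14n) + O(1/n)

Stirling: ln((14n)!) = 14n ln(14n) − 14n + (1/2) ln(2π·14n) + O(1/n).
Expand 14n ln(14n) = 14n (ln n + ln 14) = 14n ln n + 14n ln 14.
Subtract 10n ln n: leading term is (14 − 10) n ln n = 4 n ln n. The next term is 14n ln 14 − 14n = 14(ln 14 − 1) n. Then the (1/2) ln(2π·14n) correction.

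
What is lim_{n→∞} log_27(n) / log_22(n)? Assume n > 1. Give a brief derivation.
lim = ln(22) / ln(27) = log_27(22)

Change of base: log_27(n) = ln n / ln 27 and log_22(n) = ln n / ln 22. The ratio is (ln n / ln 27) · (ln 22 / ln n) = ln 22 / ln 27, a constant independent of n. So the limit is ln 22 / ln 27 = log_27(22).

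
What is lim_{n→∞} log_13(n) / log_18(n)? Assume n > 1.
lim = ln(18) / ln(13) = log_13(18)

Change of base: log_13(n) = ln n / ln 13 and log_18(n) = ln n / ln 18. The ratio is (ln n / ln 13) · (ln 18 / ln n) = ln 18 / ln 13, a constant independent of n. So the limit is ln 18 / ln 13 = log_13(18).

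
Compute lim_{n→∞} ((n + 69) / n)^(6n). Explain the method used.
lim = e^414

Rewrite as (1 + 69/n)^(6n). By the standard limit (1 + x/n)^n → e^x, we have (1 + 69/n)^n → e^69, and raising to the 6th power gives e^414.
More precisely, ln[(1 + 69/n)^(6n)] = 6n · ln(1 + 69/n) = 6n · (69/n + O(1/n^2)) = 414 + O(1/n) → 414.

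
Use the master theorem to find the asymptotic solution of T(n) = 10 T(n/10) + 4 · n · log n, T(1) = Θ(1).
T(n) = Θ(n · (log n)^2)

Here log_10 10 = 1 and f(n) = 4 · n · log n = Θ(n^(log_10 10) · (log n)^1). This is the extended Case 2 of the master theorem (f matches the critical exponent up to log factors), giving T(n) = Θ(n^(log_10 10) · (log n)^(1+1)) = Θ(n · (log n)^2).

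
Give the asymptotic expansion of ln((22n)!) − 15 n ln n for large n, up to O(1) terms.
ln((22n)!) − 15 n ln n = 7 n ln n + 22(ln 22 − 1) n + (1/2) ln(2π·22n) + O(1/n)

Stirling: ln((22n)!) = 22n ln(22n) − 22n + (1/2) ln(2π·22n) + O(1/n).
Expand 22n ln(22n) = 22n (ln n + ln 22) = 22n ln n + 22n ln 22.
Subtract 15n ln n: leading term is (22 − 15) n ln n = 7 n ln n. The next term is 22n ln 22 − 22n = 22(ln 22 − 1) n. Then the (1/2) ln(2π·22n) correction.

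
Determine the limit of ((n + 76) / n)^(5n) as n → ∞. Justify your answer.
lim = e^380

Rewrite as (1 + 76/n)^(5n). By the standard limit (1 + x/n)^n → e^x, we have (1 + 76/n)^n → e^76, and raising to the 5th power gives e^380.
More precisely, ln[(1 + 76/n)^(5n)] = 5n · ln(1 + 76/n) = 5n · (76/n + O(1/n^2)) = 380 + O(1/n) → 380.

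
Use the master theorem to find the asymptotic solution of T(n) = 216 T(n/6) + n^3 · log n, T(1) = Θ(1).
T(n) = Θ(n^3 · (log n)^2)

Here log_6 216 = 3 and f(n) = n^3 · log n = Θ(n^(log_6 216) · (log n)^1). This is the extended Case 2 of the master theorem (f matches the critical exponent up to log factors), giving T(n) = Θ(n^(log_6 216) · (log n)^(1+1)) = Θ(n^3 · (log n)^2).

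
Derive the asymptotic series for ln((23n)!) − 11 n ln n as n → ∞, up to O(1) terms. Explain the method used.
ln((23n)!) − 11 n ln n = 12 n ln n + 23(ln 23 − 1) n + (1/2) ln(2π·23n) + O(1/n)

Stirling: ln((23n)!) = 23n ln(23n) − 23n + (1/2) ln(2π·23n) + O(1/n).
Expand 23n ln(23n) = 23n (ln n + ln 23) = 23n ln n + 23n ln 23.
Subtract 11n ln n: leading term is (23 − 11) n ln n = 12 n ln n. The next term is 23n ln 23 − 23n = 23(ln 23 − 1) n. Then the (1/2) ln(2π·23n) correction.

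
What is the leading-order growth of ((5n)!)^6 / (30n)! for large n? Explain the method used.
((5n)!)^6/(30n)! ~ ((2π·5n)^(5/2) / sqrt(6)) · 6^(−6·5n)  →  0

Write N = 5n. Stirling: N! ~ sqrt(2π N)(N/e)^N and (6N)! ~ sqrt(2π·6N)·(6N/e)^(6N).
  (N!)^6/(6N)! ~ (2π N)^(6/2) (N/e)^(6N) / [sqrt(2π·6N) (6N/e)^(6N)]
     = (2π N)^(6/2) / sqrt(2π·6N) · (N/(6N))^(6N)
     = (2π N)^((6−1)/2) / sqrt(6) · 6^(−6N).
Since 6^6 > 1, the factor 6^(−6N) decays exponentially, so the ratio → 0. Substituting N = 5n gives the stated form.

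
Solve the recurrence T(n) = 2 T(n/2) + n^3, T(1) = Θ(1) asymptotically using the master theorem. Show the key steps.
T(n) = Θ(n^3)

log_2 2 ≈ 1.000. f(n) = n^3 dominates n^(log_2 2) since 3 > 1.000, and the regularity condition a·f(n/b) = 2·(n/2)^3 = (2/8)·n^3 ≤ c·f(n) holds with c = 2/8 ≈ 0.25 < 1. So this is Case 3: T(n) = Θ(f(n)) = Θ(n^3).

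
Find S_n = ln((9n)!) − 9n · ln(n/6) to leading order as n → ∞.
S_n ~ 9n · (ln 54 − 1) + O(ln n)

Stirling: ln((9n)!) = 9n ln(9n) − 9n + O(ln n).
  S_n = 9n ln(9n) − 9n − 9n ln(n/6) + O(ln n)
      = 9n ln(9n) − 9n ln n + 9n ln 6 − 9n + O(ln n)
      = 9n ln 9 + 9n ln 6 − 9n + O(ln n)
      = 9n (ln 54 − 1) + O(ln n).
Numerically ln(54) − 1 ≈ 2.9890.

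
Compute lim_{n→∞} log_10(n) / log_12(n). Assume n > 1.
lim = ln(12) / ln(10) = log_10(12)

Change of base: log_10(n) = ln n / ln 10 and log_12(n) = ln n / ln 12. The ratio is (ln n / ln 10) · (ln 12 / ln n) = ln 12 / ln 10, a constant independent of n. So the limit is ln 12 / ln 10 = log_10(12).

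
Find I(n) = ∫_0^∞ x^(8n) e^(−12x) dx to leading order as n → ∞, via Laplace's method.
I(n) ~ (sqrt(2π·8n) / 12) · (8n/(12e))^(8n)

Write the integrand as exp(8n ln x − 12x) and set f(x) = 8n ln x − 12x. Then f'(x) = 8n/x − 12 = 0 at x* = 8n/12, and f''(x*) = −8n/x*^2 = −12^2/(8n). Laplace's method (interior maximum) gives
  I(n) ~ e^(f(x*)) · sqrt(2π / |f''(x*)|)
        = exp(8n ln(8n/12) − 8n) · sqrt(2π · 8n / 12^2)
        = (8n/12)^(8n) e^(−8n) · sqrt(2π·8n) / 12
        = (sqrt(2π·8n) / 12) · (8n/(12e))^(8n).
This matches Γ(8n+1)/12^(8n+1) with Stirling applied to Γ.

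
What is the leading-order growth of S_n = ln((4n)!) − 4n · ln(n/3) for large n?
S_n ~ 4n · (ln 12 − 1) + O(ln n)

Stirling: ln((4n)!) = 4n ln(4n) − 4n + O(ln n).
  S_n = 4n ln(4n) − 4n − 4n ln(n/3) + O(ln n)
      = 4n ln(4n) − 4n ln n + 4n ln 3 − 4n + O(ln n)
      = 4n ln 4 + 4n ln 3 − 4n + O(ln n)
      = 4n (ln 12 − 1) + O(ln n).
Numerically ln(12) − 1 ≈ 1.4849.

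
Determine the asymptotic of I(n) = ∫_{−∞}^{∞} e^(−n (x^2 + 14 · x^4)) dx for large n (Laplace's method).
I(n) ~ sqrt(π/n)

φ(x) = x^2 + 14 · x^4 has its unique global minimum at x* = 0 (since φ'(x) = 2x + 56x^3 = 0 only at x = 0 for real x with both coefficients positive, and φ → ∞ as |x| → ∞). At x* = 0, φ(0) = 0 and φ''(0) = 2. Laplace's method then gives
  I(n) ~ sqrt(2π / (n · φ''(0))) · e^(−n φ(0)) = sqrt(2π / (2n)) = sqrt(π/n).
The 14 · x^4 term contributes only at subleading order (an O(1/n) relative correction).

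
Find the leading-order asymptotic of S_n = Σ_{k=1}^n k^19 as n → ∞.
S_n ~ n^20 / 20

By integral comparison (Euler-Maclaurin), Σ_{k=1}^n k^19 = ∫_0^n x^19 dx + O(n^19) = n^20/20 + O(n^19). (Equivalently, Faulhaber's formula gives the same leading term.)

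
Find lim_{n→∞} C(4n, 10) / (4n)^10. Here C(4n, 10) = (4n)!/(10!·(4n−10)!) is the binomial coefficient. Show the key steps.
lim = 1/10! = 1/3628800

With N = 4n → ∞: C(N, 10) / N^10 = [N(N−1)…(N−9)] / (10! · N^10) = (1/10!) · 1 · (1 − 1/(4n)) · … · (1 − 9/(4n)). Each factor → 1 as N → ∞, so the limit is 1/10! = 1/3628800.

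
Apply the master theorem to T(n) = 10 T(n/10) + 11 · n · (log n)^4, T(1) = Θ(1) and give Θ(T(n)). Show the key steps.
T(n) = Θ(n · (log n)^5)

Here log_10 10 = 1 and f(n) = 11 · n · (log n)^4 = Θ(n^(log_10 10) · (log n)^4). This is the extended Case 2 of the master theorem (f matches the critical exponent up to log factors), giving T(n) = Θ(n^(log_10 10) · (log n)^(4+1)) = Θ(n · (log n)^5).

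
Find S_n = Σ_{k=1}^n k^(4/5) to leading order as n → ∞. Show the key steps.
S_n ~ (5/9) · n^(9/5)

Integral comparison: Σ_{k=1}^n k^(4/5) = ∫_0^n x^(4/5) dx + O(n^(4/5)). The integral is n^(1 + 4/5) / (1 + 4/5) = n^((4+5)/5) / ((4+5)/5) = (5/9) · n^(9/5).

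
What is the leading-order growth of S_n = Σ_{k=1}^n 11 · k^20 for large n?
S_n ~ 11 · n^21 / 21

By integral comparison (Euler-Maclaurin), Σ_{k=1}^n 11 · k^20 = 11 · ∫_0^n x^20 dx + O(n^20) = 11 · n^21/21 + O(n^20). (Equivalently, Faulhaber's formula gives the same leading term.)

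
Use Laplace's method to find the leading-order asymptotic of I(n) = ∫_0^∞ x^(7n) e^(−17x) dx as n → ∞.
I(n) ~ (sqrt(2π·7n) / 17) · (7n/(17e))^(7n)

Write the integrand as exp(7n ln x − 17x) and set f(x) = 7n ln x − 17x. Then f'(x) = 7n/x − 17 = 0 at x* = 7n/17, and f''(x*) = −7n/x*^2 = −17^2/(7n). Laplace's method (interior maximum) gives
  I(n) ~ e^(f(x*)) · sqrt(2π / |f''(x*)|)
        = exp(7n ln(7n/17) − 7n) · sqrt(2π · 7n / 17^2)
        = (7n/17)^(7n) e^(−7n) · sqrt(2π·7n) / 17
        = (sqrt(2π·7n) / 17) · (7n/(17e))^(7n).
This matches Γ(7n+1)/17^(7n+1) with Stirling applied to Γ.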